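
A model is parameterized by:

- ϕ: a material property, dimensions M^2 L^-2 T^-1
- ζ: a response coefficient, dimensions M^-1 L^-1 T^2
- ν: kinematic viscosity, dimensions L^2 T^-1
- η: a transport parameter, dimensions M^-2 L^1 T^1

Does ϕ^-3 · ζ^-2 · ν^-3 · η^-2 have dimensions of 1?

Sum the exponent of each base dimension across the product:
  M: −3·[ϕ]_M − 2·[ζ]_M − 3·[ν]_M − 2·[η]_M = −3·(2) − 2·(-1) − 3·(0) − 2·(-2) = 0
  L: −3·[ϕ]_L − 2·[ζ]_L − 3·[ν]_L − 2·[η]_L = −3·(-2) − 2·(-1) − 3·(2) − 2·(1) = 0
  T: −3·[ϕ]_T − 2·[ζ]_T − 3·[ν]_T − 2·[η]_T = −3·(-1) − 2·(2) − 3·(-1) − 2·(1) = 0
All base exponents vanish — dimensionless.

yes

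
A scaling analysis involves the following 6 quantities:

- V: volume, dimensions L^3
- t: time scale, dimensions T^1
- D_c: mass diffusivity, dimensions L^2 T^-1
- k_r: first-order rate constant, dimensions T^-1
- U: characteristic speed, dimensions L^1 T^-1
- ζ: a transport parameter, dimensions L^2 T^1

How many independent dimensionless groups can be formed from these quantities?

4

There are 6 variables and 2 base dimensions (L, T).
The dimension matrix has rank 2.
Independent dimensionless groups: 6 − 2 = 4.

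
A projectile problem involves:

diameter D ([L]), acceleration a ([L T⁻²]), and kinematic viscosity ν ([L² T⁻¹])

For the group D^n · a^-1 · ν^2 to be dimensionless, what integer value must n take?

Balance the L exponent: (1)·n from D, plus −(1) + 2·(2) = 3 from the rest, must sum to zero.
n + 3 = 0, so n = -3.

-3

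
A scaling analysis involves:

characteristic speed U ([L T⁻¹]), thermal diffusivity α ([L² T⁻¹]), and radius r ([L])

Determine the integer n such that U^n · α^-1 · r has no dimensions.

Balance the L exponent: (1)·n from U, plus −(2) + (1) = -1 from the rest, must sum to zero.
n − 1 = 0, so n = 1.

1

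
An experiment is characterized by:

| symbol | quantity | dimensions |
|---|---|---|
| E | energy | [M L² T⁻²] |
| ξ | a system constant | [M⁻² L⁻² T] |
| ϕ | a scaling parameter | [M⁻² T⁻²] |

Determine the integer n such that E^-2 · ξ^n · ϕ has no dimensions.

-2

Balance the M exponent: (-2)·n from ξ, plus −2·(1) + (-2) = -4 from the rest, must sum to zero.
-2n − 4 = 0, so n = -2.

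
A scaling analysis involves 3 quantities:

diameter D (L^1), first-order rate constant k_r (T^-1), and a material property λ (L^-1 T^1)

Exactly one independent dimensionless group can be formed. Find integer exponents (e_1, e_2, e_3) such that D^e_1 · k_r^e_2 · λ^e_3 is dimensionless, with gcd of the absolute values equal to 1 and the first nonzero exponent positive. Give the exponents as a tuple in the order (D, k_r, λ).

(1, 1, 1)

L: e_1·(1) + e_2·(0) + e_3·(-1) = 0
T: e_1·(0) + e_2·(-1) + e_3·(1) = 0
Solving this homogeneous linear system for the smallest-integer solution (first nonzero entry positive) gives (1, 1, 1).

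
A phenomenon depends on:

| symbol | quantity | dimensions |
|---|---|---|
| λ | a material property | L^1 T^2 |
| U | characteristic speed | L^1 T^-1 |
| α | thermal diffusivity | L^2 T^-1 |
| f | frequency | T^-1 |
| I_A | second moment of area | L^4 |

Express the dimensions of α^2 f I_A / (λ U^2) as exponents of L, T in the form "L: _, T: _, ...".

Collect each base-dimension exponent across the product:
  L: −(1) − 2·(1) + 2·(2) + (0) + (4) = 5
  T: −(2) − 2·(-1) + 2·(-1) + (-1) + (0) = -3
So the dimensions are [L⁵ T⁻³].

L: 5, T: -3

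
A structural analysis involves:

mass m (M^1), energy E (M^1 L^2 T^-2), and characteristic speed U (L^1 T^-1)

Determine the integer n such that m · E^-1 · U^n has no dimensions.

2

Balance the L exponent: (1)·n from U, plus (0) − (2) = -2 from the rest, must sum to zero.
n − 2 = 0, so n = 2.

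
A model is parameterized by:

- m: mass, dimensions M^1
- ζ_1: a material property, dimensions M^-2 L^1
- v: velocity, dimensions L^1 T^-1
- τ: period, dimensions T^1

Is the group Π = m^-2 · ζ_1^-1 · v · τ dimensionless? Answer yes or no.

yes

Sum the exponent of each base dimension across the product:
  M: −2·[m]_M − [ζ_1]_M + [v]_M + [τ]_M = −2·(1) − (-2) + (0) + (0) = 0
  L: −2·[m]_L − [ζ_1]_L + [v]_L + [τ]_L = −2·(0) − (1) + (1) + (0) = 0
  T: −2·[m]_T − [ζ_1]_T + [v]_T + [τ]_T = −2·(0) − (0) + (-1) + (1) = 0
All base exponents vanish — dimensionless.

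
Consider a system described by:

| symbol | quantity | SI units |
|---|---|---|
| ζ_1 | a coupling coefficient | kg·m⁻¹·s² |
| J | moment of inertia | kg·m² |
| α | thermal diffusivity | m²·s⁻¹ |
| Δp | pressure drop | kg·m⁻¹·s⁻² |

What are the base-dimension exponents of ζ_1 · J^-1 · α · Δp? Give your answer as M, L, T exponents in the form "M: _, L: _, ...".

Collect each base-dimension exponent across the product:
  M: (1) − (1) + (0) + (1) = 1
  L: (-1) − (2) + (2) + (-1) = -2
  T: (2) − (0) + (-1) + (-2) = -1
So the dimensions are [M L⁻² T⁻¹].

M: 1, L: -2, T: -1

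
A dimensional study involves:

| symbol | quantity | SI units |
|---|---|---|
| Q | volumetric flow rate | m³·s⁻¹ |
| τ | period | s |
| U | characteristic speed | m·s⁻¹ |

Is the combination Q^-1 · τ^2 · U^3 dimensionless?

Sum the exponent of each base dimension across the product:
  M: −[Q]_M + 2·[τ]_M + 3·[U]_M = −(0) + 2·(0) + 3·(0) = 0
  L: −[Q]_L + 2·[τ]_L + 3·[U]_L = −(3) + 2·(0) + 3·(1) = 0
  T: −[Q]_T + 2·[τ]_T + 3·[U]_T = −(-1) + 2·(1) + 3·(-1) = 0
All base exponents vanish — dimensionless.

yes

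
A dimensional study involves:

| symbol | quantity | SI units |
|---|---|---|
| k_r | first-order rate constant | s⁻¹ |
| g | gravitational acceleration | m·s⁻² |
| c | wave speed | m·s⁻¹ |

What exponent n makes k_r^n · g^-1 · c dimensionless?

Balance the T exponent: (-1)·n from k_r, plus −(-2) + (-1) = 1 from the rest, must sum to zero.
−n + 1 = 0, so n = 1.

1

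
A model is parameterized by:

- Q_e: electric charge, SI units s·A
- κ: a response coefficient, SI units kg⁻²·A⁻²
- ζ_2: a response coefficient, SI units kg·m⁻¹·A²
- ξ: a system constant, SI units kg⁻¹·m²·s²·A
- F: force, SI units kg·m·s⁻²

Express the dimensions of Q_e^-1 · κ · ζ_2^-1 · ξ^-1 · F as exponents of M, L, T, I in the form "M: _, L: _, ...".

Collect each base-dimension exponent across the product:
  M: −(0) + (-2) − (1) − (-1) + (1) = -1
  L: −(0) + (0) − (-1) − (2) + (1) = 0
  T: −(1) + (0) − (0) − (2) + (-2) = -5
  I: −(1) + (-2) − (2) − (1) + (0) = -6
So the dimensions are [M⁻¹ T⁻⁵ I⁻⁶].

M: -1, L: 0, T: -5, I: -6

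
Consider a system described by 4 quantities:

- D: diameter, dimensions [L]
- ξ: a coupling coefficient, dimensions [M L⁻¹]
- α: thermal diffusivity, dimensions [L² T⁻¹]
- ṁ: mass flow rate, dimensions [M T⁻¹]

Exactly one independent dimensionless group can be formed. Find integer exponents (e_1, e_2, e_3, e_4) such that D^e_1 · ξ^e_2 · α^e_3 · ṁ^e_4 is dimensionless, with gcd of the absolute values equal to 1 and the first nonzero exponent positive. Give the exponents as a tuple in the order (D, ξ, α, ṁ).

M: e_1·(0) + e_2·(1) + e_3·(0) + e_4·(1) = 0
L: e_1·(1) + e_2·(-1) + e_3·(2) + e_4·(0) = 0
T: e_1·(0) + e_2·(0) + e_3·(-1) + e_4·(-1) = 0
Solving this homogeneous linear system for the smallest-integer solution (first nonzero entry positive) gives (1, -1, -1, 1).

(1, -1, -1, 1)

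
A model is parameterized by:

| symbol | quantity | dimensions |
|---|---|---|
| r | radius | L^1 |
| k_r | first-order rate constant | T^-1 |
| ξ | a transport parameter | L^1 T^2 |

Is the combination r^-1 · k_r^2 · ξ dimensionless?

yes

Sum the exponent of each base dimension across the product:
  L: −[r]_L + 2·[k_r]_L + [ξ]_L = −(1) + 2·(0) + (1) = 0
  T: −[r]_T + 2·[k_r]_T + [ξ]_T = −(0) + 2·(-1) + (2) = 0
All base exponents vanish — dimensionless.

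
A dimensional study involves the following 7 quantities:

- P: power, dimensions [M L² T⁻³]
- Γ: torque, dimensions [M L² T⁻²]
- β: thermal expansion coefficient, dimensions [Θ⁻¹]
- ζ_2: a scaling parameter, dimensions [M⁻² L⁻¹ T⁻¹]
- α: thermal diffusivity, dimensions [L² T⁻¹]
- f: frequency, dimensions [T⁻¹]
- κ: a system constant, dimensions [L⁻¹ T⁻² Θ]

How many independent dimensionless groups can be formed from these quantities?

There are 7 variables and 4 base dimensions (M, L, T, Θ).
The dimension matrix has rank 4.
Independent dimensionless groups: 7 − 4 = 3.

3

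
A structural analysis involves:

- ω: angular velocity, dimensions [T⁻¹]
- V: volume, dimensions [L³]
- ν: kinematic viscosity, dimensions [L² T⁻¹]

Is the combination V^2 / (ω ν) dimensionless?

Sum the exponent of each base dimension across the product:
  L: −[ω]_L + 2·[V]_L − [ν]_L = −(0) + 2·(3) − (2) = 4
  T: −[ω]_T + 2·[V]_T − [ν]_T = −(-1) + 2·(0) − (-1) = 2
Net dimensions [L⁴ T²] ≠ [1] — not dimensionless.

no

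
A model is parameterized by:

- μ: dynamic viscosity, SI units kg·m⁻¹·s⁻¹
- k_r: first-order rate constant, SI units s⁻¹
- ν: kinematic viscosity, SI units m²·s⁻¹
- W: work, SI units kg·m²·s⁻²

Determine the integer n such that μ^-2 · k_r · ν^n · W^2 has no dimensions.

Balance the L exponent: (2)·n from ν, plus −2·(-1) + (0) + 2·(2) = 6 from the rest, must sum to zero.
2n + 6 = 0, so n = -3.

-3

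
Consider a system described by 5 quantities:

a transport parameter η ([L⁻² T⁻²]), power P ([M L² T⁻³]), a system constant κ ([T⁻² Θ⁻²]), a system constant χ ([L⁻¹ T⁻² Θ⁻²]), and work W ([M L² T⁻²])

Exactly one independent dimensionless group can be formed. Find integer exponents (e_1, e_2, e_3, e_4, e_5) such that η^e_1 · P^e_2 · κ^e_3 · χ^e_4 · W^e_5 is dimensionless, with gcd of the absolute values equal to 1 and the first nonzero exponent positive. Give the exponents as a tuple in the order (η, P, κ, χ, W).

(1, -2, 2, -2, 2)

M: e_1·(0) + e_2·(1) + e_3·(0) + e_4·(0) + e_5·(1) = 0
L: e_1·(-2) + e_2·(2) + e_3·(0) + e_4·(-1) + e_5·(2) = 0
T: e_1·(-2) + e_2·(-3) + e_3·(-2) + e_4·(-2) + e_5·(-2) = 0
Θ: e_1·(0) + e_2·(0) + e_3·(-2) + e_4·(-2) + e_5·(0) = 0
Solving this homogeneous linear system for the smallest-integer solution (first nonzero entry positive) gives (1, -2, 2, -2, 2).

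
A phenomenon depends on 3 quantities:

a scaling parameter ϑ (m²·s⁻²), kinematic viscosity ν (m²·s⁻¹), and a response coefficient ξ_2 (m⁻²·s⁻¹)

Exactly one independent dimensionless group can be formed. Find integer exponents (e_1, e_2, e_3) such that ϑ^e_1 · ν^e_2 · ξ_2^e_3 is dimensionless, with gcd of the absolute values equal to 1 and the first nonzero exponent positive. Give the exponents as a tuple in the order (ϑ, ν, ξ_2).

L: e_1·(2) + e_2·(2) + e_3·(-2) = 0
T: e_1·(-2) + e_2·(-1) + e_3·(-1) = 0
Solving this homogeneous linear system for the smallest-integer solution (first nonzero entry positive) gives (2, -3, -1).

(2, -3, -1)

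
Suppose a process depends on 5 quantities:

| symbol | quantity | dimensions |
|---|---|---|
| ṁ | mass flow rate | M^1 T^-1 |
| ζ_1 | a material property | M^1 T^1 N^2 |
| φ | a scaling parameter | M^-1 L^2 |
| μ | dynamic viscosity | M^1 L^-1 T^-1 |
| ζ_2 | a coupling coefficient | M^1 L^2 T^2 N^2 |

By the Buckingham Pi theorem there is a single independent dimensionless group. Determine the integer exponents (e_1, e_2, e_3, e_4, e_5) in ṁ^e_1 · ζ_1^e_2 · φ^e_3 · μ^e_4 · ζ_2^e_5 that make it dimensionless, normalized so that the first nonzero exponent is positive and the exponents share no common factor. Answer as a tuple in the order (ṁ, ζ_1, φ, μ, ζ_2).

(3, 1, -1, -4, -1)

M: e_1·(1) + e_2·(1) + e_3·(-1) + e_4·(1) + e_5·(1) = 0
L: e_1·(0) + e_2·(0) + e_3·(2) + e_4·(-1) + e_5·(2) = 0
T: e_1·(-1) + e_2·(1) + e_3·(0) + e_4·(-1) + e_5·(2) = 0
N: e_1·(0) + e_2·(2) + e_3·(0) + e_4·(0) + e_5·(2) = 0
Solving this homogeneous linear system for the smallest-integer solution (first nonzero entry positive) gives (3, 1, -1, -4, -1).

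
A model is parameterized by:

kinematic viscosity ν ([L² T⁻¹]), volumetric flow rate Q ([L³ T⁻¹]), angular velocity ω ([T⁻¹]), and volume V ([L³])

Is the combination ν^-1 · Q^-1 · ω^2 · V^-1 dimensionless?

Sum the exponent of each base dimension across the product:
  L: −[ν]_L − [Q]_L + 2·[ω]_L − [V]_L = −(2) − (3) + 2·(0) − (3) = -8
  T: −[ν]_T − [Q]_T + 2·[ω]_T − [V]_T = −(-1) − (-1) + 2·(-1) − (0) = 0
Net dimensions [L⁻⁸] ≠ [1] — not dimensionless.

no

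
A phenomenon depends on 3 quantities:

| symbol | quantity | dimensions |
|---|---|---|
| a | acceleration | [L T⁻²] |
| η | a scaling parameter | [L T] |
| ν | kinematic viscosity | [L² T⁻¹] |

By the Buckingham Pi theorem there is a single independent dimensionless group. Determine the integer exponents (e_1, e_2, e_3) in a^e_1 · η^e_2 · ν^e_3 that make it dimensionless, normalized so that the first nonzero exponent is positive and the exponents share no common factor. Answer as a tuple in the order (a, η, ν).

(1, 1, -1)

L: e_1·(1) + e_2·(1) + e_3·(2) = 0
T: e_1·(-2) + e_2·(1) + e_3·(-1) = 0
Solving this homogeneous linear system for the smallest-integer solution (first nonzero entry positive) gives (1, 1, -1).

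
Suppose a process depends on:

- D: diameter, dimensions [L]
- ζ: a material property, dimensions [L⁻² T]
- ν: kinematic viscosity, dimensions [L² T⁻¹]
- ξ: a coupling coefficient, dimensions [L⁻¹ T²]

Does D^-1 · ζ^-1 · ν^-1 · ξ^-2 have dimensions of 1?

Sum the exponent of each base dimension across the product:
  L: −[D]_L − [ζ]_L − [ν]_L − 2·[ξ]_L = −(1) − (-2) − (2) − 2·(-1) = 1
  T: −[D]_T − [ζ]_T − [ν]_T − 2·[ξ]_T = −(0) − (1) − (-1) − 2·(2) = -4
Net dimensions [L T⁻⁴] ≠ [1] — not dimensionless.

no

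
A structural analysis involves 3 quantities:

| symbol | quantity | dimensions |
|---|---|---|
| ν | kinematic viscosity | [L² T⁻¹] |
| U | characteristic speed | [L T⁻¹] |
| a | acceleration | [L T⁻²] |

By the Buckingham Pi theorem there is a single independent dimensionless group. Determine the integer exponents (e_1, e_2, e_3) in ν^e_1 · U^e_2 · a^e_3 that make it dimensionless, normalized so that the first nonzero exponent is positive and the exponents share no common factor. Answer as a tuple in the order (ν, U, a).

(1, -3, 1)

L: e_1·(2) + e_2·(1) + e_3·(1) = 0
T: e_1·(-1) + e_2·(-1) + e_3·(-2) = 0
Solving this homogeneous linear system for the smallest-integer solution (first nonzero entry positive) gives (1, -3, 1).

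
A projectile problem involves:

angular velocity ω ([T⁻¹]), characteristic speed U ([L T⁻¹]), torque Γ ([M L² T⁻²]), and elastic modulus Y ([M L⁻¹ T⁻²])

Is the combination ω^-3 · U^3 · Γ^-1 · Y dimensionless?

Sum the exponent of each base dimension across the product:
  M: −3·[ω]_M + 3·[U]_M − [Γ]_M + [Y]_M = −3·(0) + 3·(0) − (1) + (1) = 0
  L: −3·[ω]_L + 3·[U]_L − [Γ]_L + [Y]_L = −3·(0) + 3·(1) − (2) + (-1) = 0
  T: −3·[ω]_T + 3·[U]_T − [Γ]_T + [Y]_T = −3·(-1) + 3·(-1) − (-2) + (-2) = 0
All base exponents vanish — dimensionless.

yes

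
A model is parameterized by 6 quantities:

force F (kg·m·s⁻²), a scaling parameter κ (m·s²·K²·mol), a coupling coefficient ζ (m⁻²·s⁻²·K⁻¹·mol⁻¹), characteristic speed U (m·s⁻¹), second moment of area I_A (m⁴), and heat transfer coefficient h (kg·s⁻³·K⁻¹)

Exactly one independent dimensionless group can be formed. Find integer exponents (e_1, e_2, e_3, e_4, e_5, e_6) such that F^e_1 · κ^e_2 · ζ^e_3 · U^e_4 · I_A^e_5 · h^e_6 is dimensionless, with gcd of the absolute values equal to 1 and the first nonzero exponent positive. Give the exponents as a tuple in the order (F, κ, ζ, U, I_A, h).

(4, -4, -4, 4, -3, -4)

M: e_1·(1) + e_2·(0) + e_3·(0) + e_4·(0) + e_5·(0) + e_6·(1) = 0
L: e_1·(1) + e_2·(1) + e_3·(-2) + e_4·(1) + e_5·(4) + e_6·(0) = 0
T: e_1·(-2) + e_2·(2) + e_3·(-2) + e_4·(-1) + e_5·(0) + e_6·(-3) = 0
Θ: e_1·(0) + e_2·(2) + e_3·(-1) + e_4·(0) + e_5·(0) + e_6·(-1) = 0
N: e_1·(0) + e_2·(1) + e_3·(-1) + e_4·(0) + e_5·(0) + e_6·(0) = 0
Solving this homogeneous linear system for the smallest-integer solution (first nonzero entry positive) gives (4, -4, -4, 4, -3, -4).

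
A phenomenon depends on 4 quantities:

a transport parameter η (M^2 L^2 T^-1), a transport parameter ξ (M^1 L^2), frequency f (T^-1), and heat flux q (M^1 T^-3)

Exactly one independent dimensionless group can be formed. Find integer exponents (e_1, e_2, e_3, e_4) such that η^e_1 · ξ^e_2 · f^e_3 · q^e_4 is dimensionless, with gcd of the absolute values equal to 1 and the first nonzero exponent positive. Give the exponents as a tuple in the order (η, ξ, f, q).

M: e_1·(2) + e_2·(1) + e_3·(0) + e_4·(1) = 0
L: e_1·(2) + e_2·(2) + e_3·(0) + e_4·(0) = 0
T: e_1·(-1) + e_2·(0) + e_3·(-1) + e_4·(-3) = 0
Solving this homogeneous linear system for the smallest-integer solution (first nonzero entry positive) gives (1, -1, 2, -1).

(1, -1, 2, -1)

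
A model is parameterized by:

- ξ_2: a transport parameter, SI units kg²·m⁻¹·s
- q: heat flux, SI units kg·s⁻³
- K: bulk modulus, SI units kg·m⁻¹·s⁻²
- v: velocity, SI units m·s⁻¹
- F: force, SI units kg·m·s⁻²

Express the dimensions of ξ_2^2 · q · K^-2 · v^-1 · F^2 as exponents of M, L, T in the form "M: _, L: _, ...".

M: 5, L: 1, T: 0

Collect each base-dimension exponent across the product:
  M: 2·(2) + (1) − 2·(1) − (0) + 2·(1) = 5
  L: 2·(-1) + (0) − 2·(-1) − (1) + 2·(1) = 1
  T: 2·(1) + (-3) − 2·(-2) − (-1) + 2·(-2) = 0
So the dimensions are [M⁵ L].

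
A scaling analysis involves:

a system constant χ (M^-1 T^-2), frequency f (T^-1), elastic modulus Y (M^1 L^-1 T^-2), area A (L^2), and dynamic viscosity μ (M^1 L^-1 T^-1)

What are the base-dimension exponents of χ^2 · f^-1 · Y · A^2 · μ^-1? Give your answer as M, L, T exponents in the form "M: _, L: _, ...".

M: -2, L: 4, T: -4

Collect each base-dimension exponent across the product:
  M: 2·(-1) − (0) + (1) + 2·(0) − (1) = -2
  L: 2·(0) − (0) + (-1) + 2·(2) − (-1) = 4
  T: 2·(-2) − (-1) + (-2) + 2·(0) − (-1) = -4
So the dimensions are [M⁻² L⁴ T⁻⁴].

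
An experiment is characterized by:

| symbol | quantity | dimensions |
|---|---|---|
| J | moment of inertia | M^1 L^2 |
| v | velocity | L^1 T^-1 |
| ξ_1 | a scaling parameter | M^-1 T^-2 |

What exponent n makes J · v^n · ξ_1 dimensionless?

-2

Balance the L exponent: (1)·n from v, plus (2) + (0) = 2 from the rest, must sum to zero.
n + 2 = 0, so n = -2.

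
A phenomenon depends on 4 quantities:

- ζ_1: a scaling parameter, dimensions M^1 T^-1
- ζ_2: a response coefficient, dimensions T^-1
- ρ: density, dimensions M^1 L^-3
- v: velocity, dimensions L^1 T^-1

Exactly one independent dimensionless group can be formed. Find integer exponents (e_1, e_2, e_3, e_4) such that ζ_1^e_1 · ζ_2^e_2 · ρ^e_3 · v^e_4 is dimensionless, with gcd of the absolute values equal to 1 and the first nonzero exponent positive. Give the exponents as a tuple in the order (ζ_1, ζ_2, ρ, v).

(1, 2, -1, -3)

M: e_1·(1) + e_2·(0) + e_3·(1) + e_4·(0) = 0
L: e_1·(0) + e_2·(0) + e_3·(-3) + e_4·(1) = 0
T: e_1·(-1) + e_2·(-1) + e_3·(0) + e_4·(-1) = 0
Solving this homogeneous linear system for the smallest-integer solution (first nonzero entry positive) gives (1, 2, -1, -3).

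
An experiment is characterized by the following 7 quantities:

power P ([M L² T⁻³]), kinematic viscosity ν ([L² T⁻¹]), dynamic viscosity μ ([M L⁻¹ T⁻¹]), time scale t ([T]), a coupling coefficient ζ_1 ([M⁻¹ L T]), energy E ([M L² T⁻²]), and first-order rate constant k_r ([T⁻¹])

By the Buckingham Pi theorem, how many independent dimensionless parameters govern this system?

4

There are 7 variables and 3 base dimensions (M, L, T).
The dimension matrix has rank 3.
Independent dimensionless groups: 7 − 3 = 4.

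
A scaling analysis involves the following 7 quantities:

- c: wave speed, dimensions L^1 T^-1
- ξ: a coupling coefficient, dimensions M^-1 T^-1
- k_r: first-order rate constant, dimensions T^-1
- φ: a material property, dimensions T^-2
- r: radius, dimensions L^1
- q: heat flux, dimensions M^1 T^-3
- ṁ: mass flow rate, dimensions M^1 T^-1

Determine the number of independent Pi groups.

There are 7 variables and 3 base dimensions (M, L, T).
The dimension matrix has rank 3.
Independent dimensionless groups: 7 − 3 = 4.

4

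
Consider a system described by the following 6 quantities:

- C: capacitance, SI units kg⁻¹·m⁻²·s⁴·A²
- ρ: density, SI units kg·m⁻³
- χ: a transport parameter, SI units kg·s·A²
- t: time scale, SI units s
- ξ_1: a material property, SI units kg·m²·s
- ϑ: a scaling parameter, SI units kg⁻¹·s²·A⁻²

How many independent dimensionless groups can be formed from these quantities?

2

There are 6 variables and 4 base dimensions (M, L, T, I).
The dimension matrix has rank 4.
Independent dimensionless groups: 6 − 4 = 2.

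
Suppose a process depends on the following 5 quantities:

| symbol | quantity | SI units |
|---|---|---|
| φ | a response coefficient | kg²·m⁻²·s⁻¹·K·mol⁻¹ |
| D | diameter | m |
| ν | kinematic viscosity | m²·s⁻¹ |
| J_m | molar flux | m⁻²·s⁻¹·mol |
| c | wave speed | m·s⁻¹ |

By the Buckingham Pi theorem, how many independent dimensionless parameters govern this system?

There are 5 variables and 5 base dimensions (M, L, T, Θ, N).
The dimension matrix has rank 4 (less than 5: the dimension vectors are linearly dependent).
Independent dimensionless groups: 5 − 4 = 1.

1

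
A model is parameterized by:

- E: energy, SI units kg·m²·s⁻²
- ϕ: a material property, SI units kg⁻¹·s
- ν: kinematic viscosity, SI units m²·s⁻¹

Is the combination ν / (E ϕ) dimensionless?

yes

Sum the exponent of each base dimension across the product:
  M: −[E]_M − [ϕ]_M + [ν]_M = −(1) − (-1) + (0) = 0
  L: −[E]_L − [ϕ]_L + [ν]_L = −(2) − (0) + (2) = 0
  T: −[E]_T − [ϕ]_T + [ν]_T = −(-2) − (1) + (-1) = 0
All base exponents vanish — dimensionless.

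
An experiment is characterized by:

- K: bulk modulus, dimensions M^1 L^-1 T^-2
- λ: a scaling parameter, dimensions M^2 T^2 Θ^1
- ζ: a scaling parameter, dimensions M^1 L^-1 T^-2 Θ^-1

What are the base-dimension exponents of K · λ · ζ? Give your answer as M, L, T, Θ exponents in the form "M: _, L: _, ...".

M: 4, L: -2, T: -2, Θ: 0

Collect each base-dimension exponent across the product:
  M: (1) + (2) + (1) = 4
  L: (-1) + (0) + (-1) = -2
  T: (-2) + (2) + (-2) = -2
  Θ: (0) + (1) + (-1) = 0
So the dimensions are [M⁴ L⁻² T⁻²].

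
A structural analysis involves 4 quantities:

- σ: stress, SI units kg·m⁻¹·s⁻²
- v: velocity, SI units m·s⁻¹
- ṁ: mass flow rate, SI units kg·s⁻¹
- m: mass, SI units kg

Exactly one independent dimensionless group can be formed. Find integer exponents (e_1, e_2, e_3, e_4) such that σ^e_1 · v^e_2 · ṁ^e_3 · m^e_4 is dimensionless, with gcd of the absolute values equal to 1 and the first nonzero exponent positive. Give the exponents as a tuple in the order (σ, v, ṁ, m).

(1, 1, -3, 2)

M: e_1·(1) + e_2·(0) + e_3·(1) + e_4·(1) = 0
L: e_1·(-1) + e_2·(1) + e_3·(0) + e_4·(0) = 0
T: e_1·(-2) + e_2·(-1) + e_3·(-1) + e_4·(0) = 0
Solving this homogeneous linear system for the smallest-integer solution (first nonzero entry positive) gives (1, 1, -3, 2).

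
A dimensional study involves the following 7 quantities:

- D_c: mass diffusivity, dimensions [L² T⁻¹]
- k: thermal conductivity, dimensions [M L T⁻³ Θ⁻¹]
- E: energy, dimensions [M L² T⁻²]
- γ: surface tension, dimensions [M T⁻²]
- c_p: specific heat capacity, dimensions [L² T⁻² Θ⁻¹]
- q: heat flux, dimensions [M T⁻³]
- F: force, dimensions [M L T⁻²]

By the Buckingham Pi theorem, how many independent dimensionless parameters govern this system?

3

There are 7 variables and 4 base dimensions (M, L, T, Θ).
The dimension matrix has rank 4.
Independent dimensionless groups: 7 − 4 = 3.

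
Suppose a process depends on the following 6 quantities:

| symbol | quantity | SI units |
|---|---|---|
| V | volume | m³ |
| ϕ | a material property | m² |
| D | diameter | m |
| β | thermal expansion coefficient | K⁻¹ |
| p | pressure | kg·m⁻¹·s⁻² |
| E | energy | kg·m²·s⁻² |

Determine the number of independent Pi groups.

3

There are 6 variables and 4 base dimensions (M, L, T, Θ).
The dimension matrix has rank 3 (less than 4: the dimension vectors are linearly dependent).
Independent dimensionless groups: 6 − 3 = 3.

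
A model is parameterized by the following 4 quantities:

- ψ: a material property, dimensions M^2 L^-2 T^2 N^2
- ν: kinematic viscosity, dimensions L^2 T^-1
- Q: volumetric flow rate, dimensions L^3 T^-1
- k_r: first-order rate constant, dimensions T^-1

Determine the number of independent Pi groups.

There are 4 variables and 4 base dimensions (M, L, T, N).
The dimension matrix has rank 3 (less than 4: the dimension vectors are linearly dependent).
Independent dimensionless groups: 4 − 3 = 1.

1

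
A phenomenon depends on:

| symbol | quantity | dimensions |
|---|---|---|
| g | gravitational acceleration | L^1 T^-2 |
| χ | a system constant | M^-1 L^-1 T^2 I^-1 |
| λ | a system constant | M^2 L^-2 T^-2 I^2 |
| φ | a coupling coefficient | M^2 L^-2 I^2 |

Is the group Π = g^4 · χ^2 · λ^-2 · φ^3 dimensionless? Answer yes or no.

Sum the exponent of each base dimension across the product:
  M: 4·[g]_M + 2·[χ]_M − 2·[λ]_M + 3·[φ]_M = 4·(0) + 2·(-1) − 2·(2) + 3·(2) = 0
  L: 4·[g]_L + 2·[χ]_L − 2·[λ]_L + 3·[φ]_L = 4·(1) + 2·(-1) − 2·(-2) + 3·(-2) = 0
  T: 4·[g]_T + 2·[χ]_T − 2·[λ]_T + 3·[φ]_T = 4·(-2) + 2·(2) − 2·(-2) + 3·(0) = 0
  I: 4·[g]_I + 2·[χ]_I − 2·[λ]_I + 3·[φ]_I = 4·(0) + 2·(-1) − 2·(2) + 3·(2) = 0
All base exponents vanish — dimensionless.

yes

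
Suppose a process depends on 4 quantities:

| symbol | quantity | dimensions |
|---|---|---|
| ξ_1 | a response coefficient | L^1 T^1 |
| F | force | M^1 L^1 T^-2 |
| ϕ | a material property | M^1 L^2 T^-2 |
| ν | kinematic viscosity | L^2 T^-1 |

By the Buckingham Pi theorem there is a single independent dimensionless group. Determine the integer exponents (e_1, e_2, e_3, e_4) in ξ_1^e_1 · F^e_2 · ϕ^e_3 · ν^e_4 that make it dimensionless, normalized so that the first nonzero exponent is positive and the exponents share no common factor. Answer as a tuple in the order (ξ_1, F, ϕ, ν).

(1, 3, -3, 1)

M: e_1·(0) + e_2·(1) + e_3·(1) + e_4·(0) = 0
L: e_1·(1) + e_2·(1) + e_3·(2) + e_4·(2) = 0
T: e_1·(1) + e_2·(-2) + e_3·(-2) + e_4·(-1) = 0
Solving this homogeneous linear system for the smallest-integer solution (first nonzero entry positive) gives (1, 3, -3, 1).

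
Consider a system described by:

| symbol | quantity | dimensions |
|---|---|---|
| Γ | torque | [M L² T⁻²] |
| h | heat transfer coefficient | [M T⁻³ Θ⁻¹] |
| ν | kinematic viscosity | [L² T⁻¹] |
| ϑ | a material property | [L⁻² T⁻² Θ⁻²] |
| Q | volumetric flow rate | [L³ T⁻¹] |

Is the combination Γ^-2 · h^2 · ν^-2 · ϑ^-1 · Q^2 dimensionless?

yes

Sum the exponent of each base dimension across the product:
  M: −2·[Γ]_M + 2·[h]_M − 2·[ν]_M − [ϑ]_M + 2·[Q]_M = −2·(1) + 2·(1) − 2·(0) − (0) + 2·(0) = 0
  L: −2·[Γ]_L + 2·[h]_L − 2·[ν]_L − [ϑ]_L + 2·[Q]_L = −2·(2) + 2·(0) − 2·(2) − (-2) + 2·(3) = 0
  T: −2·[Γ]_T + 2·[h]_T − 2·[ν]_T − [ϑ]_T + 2·[Q]_T = −2·(-2) + 2·(-3) − 2·(-1) − (-2) + 2·(-1) = 0
  Θ: −2·[Γ]_Θ + 2·[h]_Θ − 2·[ν]_Θ − [ϑ]_Θ + 2·[Q]_Θ = −2·(0) + 2·(-1) − 2·(0) − (-2) + 2·(0) = 0
All base exponents vanish — dimensionless.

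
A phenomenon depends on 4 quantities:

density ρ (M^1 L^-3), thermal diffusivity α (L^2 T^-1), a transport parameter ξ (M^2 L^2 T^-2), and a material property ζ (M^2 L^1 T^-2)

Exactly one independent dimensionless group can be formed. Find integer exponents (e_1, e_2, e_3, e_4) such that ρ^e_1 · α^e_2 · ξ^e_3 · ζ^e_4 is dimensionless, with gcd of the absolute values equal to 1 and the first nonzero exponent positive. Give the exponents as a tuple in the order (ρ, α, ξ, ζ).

(2, 2, 3, -4)

M: e_1·(1) + e_2·(0) + e_3·(2) + e_4·(2) = 0
L: e_1·(-3) + e_2·(2) + e_3·(2) + e_4·(1) = 0
T: e_1·(0) + e_2·(-1) + e_3·(-2) + e_4·(-2) = 0
Solving this homogeneous linear system for the smallest-integer solution (first nonzero entry positive) gives (2, 2, 3, -4).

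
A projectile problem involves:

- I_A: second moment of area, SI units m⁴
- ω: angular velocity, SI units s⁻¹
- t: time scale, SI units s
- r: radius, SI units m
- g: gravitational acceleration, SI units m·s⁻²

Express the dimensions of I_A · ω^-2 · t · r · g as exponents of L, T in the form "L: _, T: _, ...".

L: 6, T: 1

Collect each base-dimension exponent across the product:
  L: (4) − 2·(0) + (0) + (1) + (1) = 6
  T: (0) − 2·(-1) + (1) + (0) + (-2) = 1
So the dimensions are [L⁶ T].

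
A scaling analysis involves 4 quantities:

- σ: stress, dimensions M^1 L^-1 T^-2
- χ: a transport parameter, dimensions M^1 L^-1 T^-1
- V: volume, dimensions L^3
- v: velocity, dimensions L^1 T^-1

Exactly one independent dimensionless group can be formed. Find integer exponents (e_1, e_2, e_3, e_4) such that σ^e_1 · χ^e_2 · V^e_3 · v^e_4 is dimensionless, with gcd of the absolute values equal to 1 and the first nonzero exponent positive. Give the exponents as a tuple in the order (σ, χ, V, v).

(3, -3, 1, -3)

M: e_1·(1) + e_2·(1) + e_3·(0) + e_4·(0) = 0
L: e_1·(-1) + e_2·(-1) + e_3·(3) + e_4·(1) = 0
T: e_1·(-2) + e_2·(-1) + e_3·(0) + e_4·(-1) = 0
Solving this homogeneous linear system for the smallest-integer solution (first nonzero entry positive) gives (3, -3, 1, -3).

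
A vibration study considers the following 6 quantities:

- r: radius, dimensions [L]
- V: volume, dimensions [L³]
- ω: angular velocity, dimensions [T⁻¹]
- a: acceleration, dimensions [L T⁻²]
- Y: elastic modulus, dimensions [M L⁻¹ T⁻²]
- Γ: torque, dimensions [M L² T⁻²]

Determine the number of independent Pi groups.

There are 6 variables and 3 base dimensions (M, L, T).
The dimension matrix has rank 3.
Independent dimensionless groups: 6 − 3 = 3.

3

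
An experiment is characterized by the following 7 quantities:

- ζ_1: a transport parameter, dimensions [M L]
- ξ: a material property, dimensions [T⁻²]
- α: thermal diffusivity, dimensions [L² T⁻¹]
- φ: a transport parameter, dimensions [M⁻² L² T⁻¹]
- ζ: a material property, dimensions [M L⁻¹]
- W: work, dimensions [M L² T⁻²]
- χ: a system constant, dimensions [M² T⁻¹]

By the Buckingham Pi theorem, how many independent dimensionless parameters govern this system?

4

There are 7 variables and 3 base dimensions (M, L, T).
The dimension matrix has rank 3.
Independent dimensionless groups: 7 − 3 = 4.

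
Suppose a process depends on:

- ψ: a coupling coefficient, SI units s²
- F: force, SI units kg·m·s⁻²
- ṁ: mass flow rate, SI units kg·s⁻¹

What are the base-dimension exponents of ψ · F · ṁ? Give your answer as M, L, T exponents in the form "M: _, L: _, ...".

M: 2, L: 1, T: -1

Collect each base-dimension exponent across the product:
  M: (0) + (1) + (1) = 2
  L: (0) + (1) + (0) = 1
  T: (2) + (-2) + (-1) = -1
So the dimensions are [M² L T⁻¹].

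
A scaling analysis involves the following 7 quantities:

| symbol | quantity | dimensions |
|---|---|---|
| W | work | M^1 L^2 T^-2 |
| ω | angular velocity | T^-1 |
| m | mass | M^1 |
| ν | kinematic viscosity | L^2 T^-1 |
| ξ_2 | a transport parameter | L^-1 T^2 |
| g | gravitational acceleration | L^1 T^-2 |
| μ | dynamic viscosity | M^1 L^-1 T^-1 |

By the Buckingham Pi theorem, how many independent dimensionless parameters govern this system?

There are 7 variables and 3 base dimensions (M, L, T).
The dimension matrix has rank 3.
Independent dimensionless groups: 7 − 3 = 4.

4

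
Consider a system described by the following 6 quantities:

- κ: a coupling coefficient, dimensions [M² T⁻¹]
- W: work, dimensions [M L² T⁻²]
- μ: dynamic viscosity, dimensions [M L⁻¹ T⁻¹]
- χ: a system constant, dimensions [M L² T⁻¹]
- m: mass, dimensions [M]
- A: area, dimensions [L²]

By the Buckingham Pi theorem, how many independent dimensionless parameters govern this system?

There are 6 variables and 3 base dimensions (M, L, T).
The dimension matrix has rank 3.
Independent dimensionless groups: 6 − 3 = 3.

3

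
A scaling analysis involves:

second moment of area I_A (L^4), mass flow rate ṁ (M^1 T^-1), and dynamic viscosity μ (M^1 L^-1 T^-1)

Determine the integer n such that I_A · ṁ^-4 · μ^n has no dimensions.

4

Balance the M exponent: (1)·n from μ, plus (0) − 4·(1) = -4 from the rest, must sum to zero.
n − 4 = 0, so n = 4.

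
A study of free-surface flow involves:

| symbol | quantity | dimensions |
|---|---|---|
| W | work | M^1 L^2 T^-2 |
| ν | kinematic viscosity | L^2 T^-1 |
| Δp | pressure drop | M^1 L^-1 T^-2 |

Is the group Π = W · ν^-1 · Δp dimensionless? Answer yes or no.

no

Sum the exponent of each base dimension across the product:
  M: [W]_M − [ν]_M + [Δp]_M = (1) − (0) + (1) = 2
  L: [W]_L − [ν]_L + [Δp]_L = (2) − (2) + (-1) = -1
  T: [W]_T − [ν]_T + [Δp]_T = (-2) − (-1) + (-2) = -3
Net dimensions [M² L⁻¹ T⁻³] ≠ [1] — not dimensionless.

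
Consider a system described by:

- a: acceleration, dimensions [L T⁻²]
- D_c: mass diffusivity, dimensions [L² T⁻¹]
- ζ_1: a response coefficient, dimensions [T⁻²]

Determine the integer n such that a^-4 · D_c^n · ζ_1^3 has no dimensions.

2

Balance the L exponent: (2)·n from D_c, plus −4·(1) + 3·(0) = -4 from the rest, must sum to zero.
2n − 4 = 0, so n = 2.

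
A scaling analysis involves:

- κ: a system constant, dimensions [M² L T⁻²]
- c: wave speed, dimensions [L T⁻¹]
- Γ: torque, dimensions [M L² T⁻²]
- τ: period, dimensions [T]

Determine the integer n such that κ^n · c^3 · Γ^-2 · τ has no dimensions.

1

Balance the M exponent: (2)·n from κ, plus 3·(0) − 2·(1) + (0) = -2 from the rest, must sum to zero.
2n − 2 = 0, so n = 1.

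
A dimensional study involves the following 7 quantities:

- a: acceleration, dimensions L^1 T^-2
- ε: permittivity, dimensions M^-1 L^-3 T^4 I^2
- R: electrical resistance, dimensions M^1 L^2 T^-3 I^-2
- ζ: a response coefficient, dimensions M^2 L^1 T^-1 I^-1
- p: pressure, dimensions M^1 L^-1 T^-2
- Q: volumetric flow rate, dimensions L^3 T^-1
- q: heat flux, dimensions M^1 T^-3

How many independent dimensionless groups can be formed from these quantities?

There are 7 variables and 4 base dimensions (M, L, T, I).
The dimension matrix has rank 4.
Independent dimensionless groups: 7 − 4 = 3.

3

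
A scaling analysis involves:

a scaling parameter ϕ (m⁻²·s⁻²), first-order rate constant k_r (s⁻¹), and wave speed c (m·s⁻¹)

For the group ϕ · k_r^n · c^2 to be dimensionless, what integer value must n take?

-4

Balance the T exponent: (-1)·n from k_r, plus (-2) + 2·(-1) = -4 from the rest, must sum to zero.
−n − 4 = 0, so n = -4.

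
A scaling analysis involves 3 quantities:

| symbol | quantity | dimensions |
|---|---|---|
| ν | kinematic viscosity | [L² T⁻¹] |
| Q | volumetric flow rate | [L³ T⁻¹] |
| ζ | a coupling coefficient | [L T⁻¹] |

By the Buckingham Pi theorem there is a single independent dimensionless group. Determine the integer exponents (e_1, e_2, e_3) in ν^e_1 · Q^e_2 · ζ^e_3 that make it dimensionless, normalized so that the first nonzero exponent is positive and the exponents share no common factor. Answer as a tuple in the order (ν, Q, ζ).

(2, -1, -1)

L: e_1·(2) + e_2·(3) + e_3·(1) = 0
T: e_1·(-1) + e_2·(-1) + e_3·(-1) = 0
Solving this homogeneous linear system for the smallest-integer solution (first nonzero entry positive) gives (2, -1, -1).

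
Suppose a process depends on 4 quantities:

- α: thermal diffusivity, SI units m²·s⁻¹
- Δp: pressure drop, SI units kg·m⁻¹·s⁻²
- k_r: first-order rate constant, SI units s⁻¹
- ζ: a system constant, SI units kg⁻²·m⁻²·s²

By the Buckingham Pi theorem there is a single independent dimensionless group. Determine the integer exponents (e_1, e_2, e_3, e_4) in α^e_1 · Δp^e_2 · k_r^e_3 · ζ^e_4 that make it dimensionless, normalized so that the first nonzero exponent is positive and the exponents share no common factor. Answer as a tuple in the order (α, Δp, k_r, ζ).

(2, 2, -4, 1)

M: e_1·(0) + e_2·(1) + e_3·(0) + e_4·(-2) = 0
L: e_1·(2) + e_2·(-1) + e_3·(0) + e_4·(-2) = 0
T: e_1·(-1) + e_2·(-2) + e_3·(-1) + e_4·(2) = 0
Solving this homogeneous linear system for the smallest-integer solution (first nonzero entry positive) gives (2, 2, -4, 1).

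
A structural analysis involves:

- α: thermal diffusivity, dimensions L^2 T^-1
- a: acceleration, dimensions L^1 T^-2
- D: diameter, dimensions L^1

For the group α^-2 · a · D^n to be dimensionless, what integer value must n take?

3

Balance the L exponent: (1)·n from D, plus −2·(2) + (1) = -3 from the rest, must sum to zero.
n − 3 = 0, so n = 3.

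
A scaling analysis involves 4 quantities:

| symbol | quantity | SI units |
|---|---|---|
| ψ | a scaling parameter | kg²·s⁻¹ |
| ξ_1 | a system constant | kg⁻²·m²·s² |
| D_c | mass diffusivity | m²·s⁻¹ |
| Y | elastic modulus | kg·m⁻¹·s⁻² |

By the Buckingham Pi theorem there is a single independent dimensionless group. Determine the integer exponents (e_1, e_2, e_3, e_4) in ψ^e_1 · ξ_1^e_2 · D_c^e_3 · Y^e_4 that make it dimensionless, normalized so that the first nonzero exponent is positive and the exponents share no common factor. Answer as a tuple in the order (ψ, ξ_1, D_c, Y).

M: e_1·(2) + e_2·(-2) + e_3·(0) + e_4·(1) = 0
L: e_1·(0) + e_2·(2) + e_3·(2) + e_4·(-1) = 0
T: e_1·(-1) + e_2·(2) + e_3·(-1) + e_4·(-2) = 0
Solving this homogeneous linear system for the smallest-integer solution (first nonzero entry positive) gives (1, 2, -1, 2).

(1, 2, -1, 2)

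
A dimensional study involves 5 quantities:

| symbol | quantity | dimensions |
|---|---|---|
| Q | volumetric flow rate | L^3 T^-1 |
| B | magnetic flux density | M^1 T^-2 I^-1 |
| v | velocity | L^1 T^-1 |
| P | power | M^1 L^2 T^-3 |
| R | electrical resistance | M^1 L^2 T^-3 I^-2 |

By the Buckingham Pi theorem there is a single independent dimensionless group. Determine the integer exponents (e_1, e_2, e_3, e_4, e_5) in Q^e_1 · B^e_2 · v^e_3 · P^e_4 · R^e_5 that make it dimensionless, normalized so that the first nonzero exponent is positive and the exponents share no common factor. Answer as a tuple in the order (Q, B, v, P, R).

(1, 2, 1, -1, -1)

M: e_1·(0) + e_2·(1) + e_3·(0) + e_4·(1) + e_5·(1) = 0
L: e_1·(3) + e_2·(0) + e_3·(1) + e_4·(2) + e_5·(2) = 0
T: e_1·(-1) + e_2·(-2) + e_3·(-1) + e_4·(-3) + e_5·(-3) = 0
I: e_1·(0) + e_2·(-1) + e_3·(0) + e_4·(0) + e_5·(-2) = 0
Solving this homogeneous linear system for the smallest-integer solution (first nonzero entry positive) gives (1, 2, 1, -1, -1).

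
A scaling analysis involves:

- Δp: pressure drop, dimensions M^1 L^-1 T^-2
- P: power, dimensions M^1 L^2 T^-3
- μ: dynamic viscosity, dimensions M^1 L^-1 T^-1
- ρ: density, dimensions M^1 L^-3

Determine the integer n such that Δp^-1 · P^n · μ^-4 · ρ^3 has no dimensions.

2

Balance the M exponent: (1)·n from P, plus −(1) − 4·(1) + 3·(1) = -2 from the rest, must sum to zero.
n − 2 = 0, so n = 2.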